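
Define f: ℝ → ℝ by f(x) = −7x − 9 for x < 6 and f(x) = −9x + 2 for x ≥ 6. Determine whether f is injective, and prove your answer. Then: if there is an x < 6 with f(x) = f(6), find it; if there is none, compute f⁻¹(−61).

Both pieces are strictly decreasing (slopes −7 and −9), so each is injective on its own interval.
The left piece maps (−∞, 6) onto (−51, ∞); the right piece maps [6, ∞) onto (−∞, −52].
These images are disjoint, so no value is attained by both pieces. Therefore f is injective.
Because the two images are disjoint, no x < 6 has f(x) = f(6), so we compute f⁻¹(−61): −61 lies in (−∞, −52], so solve −9x + 2 = −61: x = (−61 − 2)/(−9) = 7.

7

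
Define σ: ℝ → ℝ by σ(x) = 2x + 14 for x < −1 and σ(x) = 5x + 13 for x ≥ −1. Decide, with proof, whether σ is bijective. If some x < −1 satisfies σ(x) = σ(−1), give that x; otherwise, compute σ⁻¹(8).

Both pieces are strictly increasing (slopes 2 and 5), so each is injective on its own interval.
The left piece maps (−∞, −1) onto (−∞, 12); the right piece maps [−1, ∞) onto [8, ∞).
These images overlap. In particular σ(−1) = 8 (right piece), and solving 2x + 14 = 8 on the left piece gives x = −3 < −1.
So σ(−3) = σ(−1) with −3 ≠ −1, and σ is not injective, hence not bijective. This x = −3 is the requested value below −1.

-3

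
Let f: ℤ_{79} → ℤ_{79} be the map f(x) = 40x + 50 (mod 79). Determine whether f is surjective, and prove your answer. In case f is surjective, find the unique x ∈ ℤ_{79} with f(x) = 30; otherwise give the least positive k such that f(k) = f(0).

Since gcd(40, 79) = 1, 40 is invertible modulo 79. Euclid's algorithm: 79 = 1·40 + 39, 40 = 1·39 + 1; back-substituting gives 1 = 2·40 − 1·79, so 40⁻¹ ≡ 2 (mod 79).
For any y ∈ ℤ_{79}, x = 2(y − 50) mod 79 satisfies f(x) = 40·2(y − 50) + 50 ≡ y (since 40·2 ≡ 1 mod 79). So every y has a preimage.
Thus f is surjective.
Since f is surjective, we find f⁻¹(30): we need 40x ≡ 30 − 50 ≡ 59 (mod 79). Using 40⁻¹ = 2: x ≡ 2·59 = 118 = 1·79 + 39, so x = 39.
Check: f(39) = 40·39 + 50 = 1610 = 20·79 + 30 ≡ 30 (mod 79).

39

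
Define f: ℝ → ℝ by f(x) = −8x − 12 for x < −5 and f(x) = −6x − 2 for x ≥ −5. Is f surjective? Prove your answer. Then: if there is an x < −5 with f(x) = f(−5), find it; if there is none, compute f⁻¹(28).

-5

Both pieces are strictly decreasing (slopes −8 and −6), so each is injective on its own interval.
The left piece maps (−∞, −5) onto (28, ∞); the right piece maps [−5, ∞) onto (−∞, 28].
These images together cover ℝ, so f is surjective.
Because the two images are disjoint, no x < −5 has f(x) = f(−5), so we compute f⁻¹(28): 28 lies in (−∞, 28], so solve −6x − 2 = 28: x = (28 + 2)/(−6) = −5.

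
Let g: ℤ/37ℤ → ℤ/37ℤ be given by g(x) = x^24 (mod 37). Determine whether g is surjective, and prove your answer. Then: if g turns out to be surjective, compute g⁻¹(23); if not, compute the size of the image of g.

g(3): Repeated squaring mod 37: 3^1 ≡ 3, 3^2 ≡ 3² = 9, 3^4 ≡ 9² = 81 ≡ 7, 3^8 ≡ 7² = 49 ≡ 12, 3^16 ≡ 12² = 144 ≡ 33. Since 24 = 16 + 8, 3^24 ≡ 33·12: 33·12 = 396 ≡ 26. So 3^24 ≡ 26 (mod 37).
g(4): Repeated squaring mod 37: 4^1 ≡ 4, 4^2 ≡ 4² = 16, 4^4 ≡ 16² = 256 ≡ 34, 4^8 ≡ 34² = 1156 ≡ 9, 4^16 ≡ 9² = 81 ≡ 7. Since 24 = 16 + 8, 4^24 ≡ 7·9: 7·9 = 63 ≡ 26. So 4^24 ≡ 26 (mod 37).
So g(3) = g(4) = 26 while 3 ≠ 4, so g is not injective.
A non-injective map from the 37-element set ℤ/37ℤ to itself takes at most 36 distinct values, so it cannot be surjective. Thus g is not surjective.
Since g is not surjective, we determine |image(g)|. Computing x^24 mod 37 for each x (by repeated squaring, reducing mod 37 at every step), the values g(0), g(1), …, g(36) are: 0, 1, 10, 26, 26, 26, 1, 26, 1, 10, 1, 1, 10, 26, 1, 10, 10, 10, 26, 26, 10, 10, 10, 1, 26, 10, 1, 1, 10, 1, 26, 1, 26, 26, 26, 10, 1.
The distinct values are {0, 1, 10, 26}; there are 4 of them.

4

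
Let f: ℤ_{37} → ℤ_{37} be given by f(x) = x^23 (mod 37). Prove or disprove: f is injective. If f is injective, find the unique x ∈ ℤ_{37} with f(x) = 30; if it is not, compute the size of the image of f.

Since 37 is prime, the nonzero elements of ℤ_{37} form a cyclic group of order 36.
As gcd(23, 36) = 1, raising to the 23rd power is a bijection on this group: if u^23 ≡ v^23 then (uv^{−1})^23 = 1, and the only element of order dividing gcd(23, 36) = 1 is 1, so u = v.
With f(0) = 0 this makes f injective on all of ℤ_{37}, hence bijective (finite equal-size domain and codomain). In particular f is injective.
Since f is injective, we find the preimage of 30. The inverse of x ↦ x^23 on (ℤ_{37})^× is x ↦ x^11, because 23·11 = 253 = 7·36 + 1 ≡ 1 (mod 36) and x^{36} = 1 for x ≠ 0 (Fermat). So f⁻¹(30) = 30^11 mod 37.
Repeated squaring mod 37: 30^1 ≡ 30, 30^2 ≡ 30² = 900 ≡ 12, 30^4 ≡ 12² = 144 ≡ 33, 30^8 ≡ 33² = 1089 ≡ 16. Since 11 = 8 + 2 + 1, 30^11 ≡ 16·12·30: 16·12 = 192 ≡ 7, then 7·30 = 210 ≡ 25. So 30^11 ≡ 25 (mod 37).
Hence f⁻¹(30) = 25.

25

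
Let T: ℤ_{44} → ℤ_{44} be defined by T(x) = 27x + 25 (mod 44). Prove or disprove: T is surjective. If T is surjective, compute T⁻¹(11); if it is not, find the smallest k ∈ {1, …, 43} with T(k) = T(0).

6

By definition, T is surjective if every y in the codomain equals T(x) for some x in the domain.
Since gcd(27, 44) = 1, 27 is invertible modulo 44. Euclid's algorithm: 44 = 1·27 + 17, 27 = 1·17 + 10, 17 = 1·10 + 7, 10 = 1·7 + 3, 7 = 2·3 + 1; back-substituting gives 1 = 31·27 − 19·44, so 27⁻¹ ≡ 31 (mod 44).
For any y ∈ ℤ_{44}, x = 31(y − 25) mod 44 satisfies T(x) = 27·31(y − 25) + 25 ≡ y (since 27·31 ≡ 1 mod 44). So every y has a preimage.
So T is surjective.
Since T is surjective, we find T⁻¹(11): we need 27x ≡ 11 − 25 ≡ 30 (mod 44). Using 27⁻¹ = 31: x ≡ 31·30 = 930 = 21·44 + 6, so x = 6.
Check: T(6) = 27·6 + 25 = 187 = 4·44 + 11 ≡ 11 (mod 44).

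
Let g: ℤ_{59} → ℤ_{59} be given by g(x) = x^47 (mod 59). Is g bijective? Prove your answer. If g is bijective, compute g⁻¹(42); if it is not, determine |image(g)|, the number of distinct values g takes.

Since 59 is prime, the nonzero elements of ℤ_{59} form a cyclic group of order 58.
As gcd(47, 58) = 1, raising to the 47th power is a bijection on this group: if a^47 ≡ b^47 then (ab^{−1})^47 = 1, and the only element of order dividing gcd(47, 58) = 1 is 1, so a = b.
With g(0) = 0 this makes g injective on all of ℤ_{59}, hence bijective (finite equal-size domain and codomain). In particular g is bijective.
Since g is bijective, we find the preimage of 42. The inverse of x ↦ x^47 on (ℤ_{59})^× is x ↦ x^21, because 47·21 = 987 = 17·58 + 1 ≡ 1 (mod 58) and x^{58} = 1 for x ≠ 0 (Fermat). So g⁻¹(42) = 42^21 mod 59.
Repeated squaring mod 59: 42^1 ≡ 42, 42^2 ≡ 42² = 1764 ≡ 53, 42^4 ≡ 53² = 2809 ≡ 36, 42^8 ≡ 36² = 1296 ≡ 57, 42^16 ≡ 57² = 3249 ≡ 4. Since 21 = 16 + 4 + 1, 42^21 ≡ 4·36·42: 4·36 = 144 ≡ 26, then 26·42 = 1092 ≡ 30. So 42^21 ≡ 30 (mod 59).
Hence g⁻¹(42) = 30.

30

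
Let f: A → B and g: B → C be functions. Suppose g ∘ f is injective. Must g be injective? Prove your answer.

not injective

No. Take A = {1, 2, 3}, B = {1, 2, 3, 4, 5}, C = {1, 2, 3, 4, 5}, f(a) = a for each a ∈ A, and g(b) = 4 if b ∈ {4, 5} else g(b) = b.
Then g ∘ f = f is injective (A ⊂ B and f is the inclusion), but g(4) = g(5) = 4 with 4 ≠ 5, so g is not injective.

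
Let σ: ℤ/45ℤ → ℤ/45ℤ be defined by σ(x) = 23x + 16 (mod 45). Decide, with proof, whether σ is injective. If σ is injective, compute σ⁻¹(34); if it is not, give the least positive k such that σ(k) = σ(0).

36

Recall that σ is injective when σ(x_1) = σ(x_2) forces x_1 = x_2.
Suppose σ(x_1) = σ(x_2) in ℤ/45ℤ. Then 23x_1 + 16 ≡ 23x_2 + 16 (mod 45), thus 23(x_1 − x_2) ≡ 0 (mod 45).
Since gcd(23, 45) = 1, 23 is invertible modulo 45, thus x_1 − x_2 ≡ 0 (mod 45), i.e. x_1 = x_2.
Hence σ is injective.
We now compute 23⁻¹ mod 45 explicitly. Euclid's algorithm: 45 = 1·23 + 22, 23 = 1·22 + 1; back-substituting gives 1 = 2·23 − 1·45, so 23⁻¹ ≡ 2 (mod 45).
Since σ is injective, we compute σ⁻¹(34): solve 23x + 16 ≡ 34 (mod 45), i.e. 23x ≡ 18 (mod 45).
Multiplying by 23⁻¹ = 2 gives x ≡ 2·18 = 36 ≡ 36 (mod 45).
Check: σ(36) = 23·36 + 16 = 844 = 18·45 + 34 ≡ 34 (mod 45).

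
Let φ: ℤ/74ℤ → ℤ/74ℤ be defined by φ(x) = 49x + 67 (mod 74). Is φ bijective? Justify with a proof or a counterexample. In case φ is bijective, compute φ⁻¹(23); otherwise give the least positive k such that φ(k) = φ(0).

Suppose φ(s) = φ(t) in ℤ/74ℤ. Then 49s + 67 ≡ 49t + 67 (mod 74), so 49(s − t) ≡ 0 (mod 74).
Since gcd(49, 74) = 1, 49 is invertible modulo 74, so s − t ≡ 0 (mod 74), i.e. s = t.
We now compute 49⁻¹ mod 74 explicitly. Euclid's algorithm: 74 = 1·49 + 25, 49 = 1·25 + 24, 25 = 1·24 + 1; back-substituting gives 1 = 71·49 − 47·74, so 49⁻¹ ≡ 71 (mod 74).
Then y ↦ 71(y − 67) is a two-sided inverse to φ, so every y ∈ ℤ/74ℤ has a preimage.
Therefore φ is bijective.
Since φ is bijective, we compute φ⁻¹(23): solve 49x + 67 ≡ 23 (mod 74), i.e. 49x ≡ 30 (mod 74).
Multiplying by 49⁻¹ = 71 gives x ≡ 71·30 = 2130 = 28·74 + 58 ≡ 58 (mod 74).
Check: φ(58) = 49·58 + 67 = 2909 = 39·74 + 23 ≡ 23 (mod 74).

58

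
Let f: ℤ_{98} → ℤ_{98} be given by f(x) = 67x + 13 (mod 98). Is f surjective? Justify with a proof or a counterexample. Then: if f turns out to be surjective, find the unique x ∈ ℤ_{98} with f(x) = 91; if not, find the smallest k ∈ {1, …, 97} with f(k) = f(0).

86

By definition, surjectivity means every element of the codomain has a preimage under f.
Since gcd(67, 98) = 1, 67 is invertible modulo 98. Euclid's algorithm: 98 = 1·67 + 31, 67 = 2·31 + 5, 31 = 6·5 + 1; back-substituting gives 1 = 79·67 − 54·98, so 67⁻¹ ≡ 79 (mod 98).
For any y ∈ ℤ_{98}, x = 79(y − 13) mod 98 satisfies f(x) = 67·79(y − 13) + 13 ≡ y (since 67·79 ≡ 1 mod 98). So every y has a preimage.
Hence f is surjective.
Since f is surjective, we compute f⁻¹(91): solve 67x + 13 ≡ 91 (mod 98), i.e. 67x ≡ 78 (mod 98).
Multiplying by 67⁻¹ = 79 gives x ≡ 79·78 = 6162 = 62·98 + 86 ≡ 86 (mod 98).
Check: f(86) = 67·86 + 13 = 5775 = 58·98 + 91 ≡ 91 (mod 98).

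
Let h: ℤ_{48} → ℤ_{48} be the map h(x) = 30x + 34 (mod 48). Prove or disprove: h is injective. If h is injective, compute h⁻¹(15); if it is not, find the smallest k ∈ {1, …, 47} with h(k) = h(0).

8

We have gcd(30, 48) = 6 > 1. Taking a = 0 and b = 8: h(0) = 34 and h(8) = 30·8 + 34 = 274 ≡ 34 (mod 48).
So h(0) = h(8) while 0 ≠ 8, therefore h is not injective.
Since h is not injective, we find the least positive k with h(k) = h(0): this means 30k ≡ 0 (mod 48), i.e. 48 ∣ 30k. Since gcd(30, 48) = 6, dividing through by 6 this holds exactly when 8 ∣ 5k, and as gcd(5, 8) = 1, exactly when 8 ∣ k.
The smallest positive such k is 8.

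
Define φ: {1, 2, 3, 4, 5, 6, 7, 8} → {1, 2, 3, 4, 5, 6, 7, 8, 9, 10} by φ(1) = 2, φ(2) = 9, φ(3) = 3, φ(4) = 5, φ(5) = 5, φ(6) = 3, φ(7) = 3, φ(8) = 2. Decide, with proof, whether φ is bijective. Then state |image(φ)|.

φ(4) = 5 = φ(5) with 4 ≠ 5, so φ is not injective, hence not bijective.
The image of φ is {2, 3, 5, 9}, which has 4 elements.

4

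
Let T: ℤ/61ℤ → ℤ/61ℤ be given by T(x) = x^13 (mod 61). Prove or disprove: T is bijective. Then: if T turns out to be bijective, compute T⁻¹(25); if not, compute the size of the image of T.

12

Since 61 is prime, the nonzero elements of ℤ/61ℤ form a cyclic group of order 60.
As gcd(13, 60) = 1, raising to the 13th power is a bijection on this group: if u^13 ≡ v^13 then (uv^{−1})^13 = 1, and the only element of order dividing gcd(13, 60) = 1 is 1, so u = v.
With T(0) = 0 this makes T injective on all of ℤ/61ℤ, hence bijective (finite equal-size domain and codomain). In particular T is bijective.
Since T is bijective, we find the preimage of 25. The inverse of x ↦ x^13 on (ℤ/61ℤ)^× is x ↦ x^37, because 13·37 = 481 = 8·60 + 1 ≡ 1 (mod 60) and x^{60} = 1 for x ≠ 0 (Fermat). So T⁻¹(25) = 25^37 mod 61.
Repeated squaring mod 61: 25^1 ≡ 25, 25^2 ≡ 25² = 625 ≡ 15, 25^4 ≡ 15² = 225 ≡ 42, 25^8 ≡ 42² = 1764 ≡ 56, 25^16 ≡ 56² = 3136 ≡ 25, 25^32 ≡ 25² = 625 ≡ 15. Since 37 = 32 + 4 + 1, 25^37 ≡ 15·42·25: 15·42 = 630 ≡ 20, then 20·25 = 500 ≡ 12. So 25^37 ≡ 12 (mod 61).
Hence T⁻¹(25) = 12.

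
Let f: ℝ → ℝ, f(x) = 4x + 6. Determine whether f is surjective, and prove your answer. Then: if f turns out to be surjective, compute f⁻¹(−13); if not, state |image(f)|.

By definition, f is surjective if every y in the codomain equals f(x) for some x in the domain.
For any y ∈ ℝ, x = (y − 6)/4 satisfies f(x) = y.
So f is surjective.
Since f is surjective, we compute f⁻¹(−13) = (−13 − 6)/4 = −19/4.

-19/4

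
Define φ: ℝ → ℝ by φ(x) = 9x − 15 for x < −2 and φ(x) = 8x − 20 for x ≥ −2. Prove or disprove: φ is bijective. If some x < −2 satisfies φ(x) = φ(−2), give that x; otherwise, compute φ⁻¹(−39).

Both pieces are strictly increasing (slopes 9 and 8), so each is injective on its own interval.
The left piece maps (−∞, −2) onto (−∞, −33); the right piece maps [−2, ∞) onto [−36, ∞).
These images overlap. In particular φ(−2) = −36 (right piece), and solving 9x − 15 = −36 on the left piece gives x = −7/3 < −2.
So φ(−7/3) = φ(−2) with −7/3 ≠ −2, and φ is not injective, hence not bijective. This x = −7/3 is the requested value below −2.

-7/3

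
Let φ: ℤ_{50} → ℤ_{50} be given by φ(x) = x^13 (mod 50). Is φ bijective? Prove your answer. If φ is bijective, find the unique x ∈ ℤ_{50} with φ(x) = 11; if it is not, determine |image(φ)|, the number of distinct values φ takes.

42

φ(0) = 0^13 = 0.
φ(10): Repeated squaring mod 50: 10^1 ≡ 10, 10^2 ≡ 10² = 100 ≡ 0, 10^4 ≡ 0² = 0, 10^8 ≡ 0² = 0. Since 13 = 8 + 4 + 1, 10^13 ≡ 0·0·10: 0·0 = 0, then 0·10 = 0. So 10^13 ≡ 0 (mod 50).
So φ(0) = φ(10) = 0 while 0 ≠ 10, hence φ is not injective, hence not bijective.
Since φ is not bijective, we determine |image(φ)|. Computing x^13 mod 50 for each x (by repeated squaring, reducing mod 50 at every step), the values φ(0), φ(1), …, φ(49) are: 0, 1, 42, 23, 14, 25, 16, 7, 38, 29, 0, 31, 22, 3, 44, 25, 46, 37, 18, 9, 0, 11, 2, 33, 24, 25, 26, 17, 48, 39, 0, 41, 32, 13, 4, 25, 6, 47, 28, 19, 0, 21, 12, 43, 34, 25, 36, 27, 8, 49.
The distinct values are {0, 1, 2, 3, 4, 6, 7, 8, 9, 11, 12, 13, 14, 16, 17, 18, 19, 21, 22, 23, 24, 25, 26, 27, 28, 29, 31, 32, 33, 34, 36, 37, 38, 39, 41, 42, 43, 44, 46, 47, 48, 49}; there are 42 of them.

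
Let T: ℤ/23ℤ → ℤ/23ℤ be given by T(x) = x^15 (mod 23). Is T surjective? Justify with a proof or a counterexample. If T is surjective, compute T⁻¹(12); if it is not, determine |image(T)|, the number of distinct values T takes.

3

Since 23 is prime, the nonzero elements of ℤ/23ℤ form a cyclic group of order 22.
As gcd(15, 22) = 1, raising to the 15th power is a bijection on this group: if x_1^15 ≡ x_2^15 then (x_1x_2^{−1})^15 = 1, and the only element of order dividing gcd(15, 22) = 1 is 1, so x_1 = x_2.
With T(0) = 0 this makes T injective on all of ℤ/23ℤ, hence bijective (finite equal-size domain and codomain). In particular T is surjective.
Since T is surjective, we find the preimage of 12. The inverse of x ↦ x^15 on (ℤ/23ℤ)^× is x ↦ x^3, because 15·3 = 45 = 2·22 + 1 ≡ 1 (mod 22) and x^{22} = 1 for x ≠ 0 (Fermat). So T⁻¹(12) = 12^3 mod 23.
Repeated squaring mod 23: 12^1 ≡ 12, 12^2 ≡ 12² = 144 ≡ 6. Since 3 = 2 + 1, 12^3 ≡ 6·12: 6·12 = 72 ≡ 3. So 12^3 ≡ 3 (mod 23).
Hence T⁻¹(12) = 3.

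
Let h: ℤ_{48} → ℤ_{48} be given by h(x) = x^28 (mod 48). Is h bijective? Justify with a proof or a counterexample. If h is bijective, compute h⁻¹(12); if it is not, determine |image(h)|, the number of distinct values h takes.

4

h(2): Repeated squaring mod 48: 2^1 ≡ 2, 2^2 ≡ 2² = 4, 2^4 ≡ 4² = 16, 2^8 ≡ 16² = 256 ≡ 16, 2^16 ≡ 16² = 256 ≡ 16. Since 28 = 16 + 8 + 4, 2^28 ≡ 16·16·16: 16·16 = 256 ≡ 16, then 16·16 = 256 ≡ 16. So 2^28 ≡ 16 (mod 48).
h(4): Repeated squaring mod 48: 4^1 ≡ 4, 4^2 ≡ 4² = 16, 4^4 ≡ 16² = 256 ≡ 16, 4^8 ≡ 16² = 256 ≡ 16, 4^16 ≡ 16² = 256 ≡ 16. Since 28 = 16 + 8 + 4, 4^28 ≡ 16·16·16: 16·16 = 256 ≡ 16, then 16·16 = 256 ≡ 16. So 4^28 ≡ 16 (mod 48).
So h(2) = h(4) = 16 while 2 ≠ 4, hence h is not injective, hence not bijective.
Since h is not bijective, we determine |image(h)|. Computing x^28 mod 48 for each x (by repeated squaring, reducing mod 48 at every step), the values h(0), h(1), …, h(47) are: 0, 1, 16, 33, 16, 1, 0, 1, 16, 33, 16, 1, 0, 1, 16, 33, 16, 1, 0, 1, 16, 33, 16, 1, 0, 1, 16, 33, 16, 1, 0, 1, 16, 33, 16, 1, 0, 1, 16, 33, 16, 1, 0, 1, 16, 33, 16, 1.
The distinct values are {0, 1, 16, 33}; there are 4 of them.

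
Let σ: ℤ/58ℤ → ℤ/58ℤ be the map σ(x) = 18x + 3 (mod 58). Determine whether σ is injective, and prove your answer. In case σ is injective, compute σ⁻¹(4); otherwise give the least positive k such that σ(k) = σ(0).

29

We have gcd(18, 58) = 2 > 1. Taking x_1 = 0 and x_2 = 29: σ(0) = 3 and σ(29) = 18·29 + 3 = 525 ≡ 3 (mod 58).
So σ(0) = σ(29) while 0 ≠ 29, therefore σ is not injective.
Since σ is not injective, we find the least positive k with σ(k) = σ(0): this means 18k ≡ 0 (mod 58), i.e. 58 ∣ 18k. Since gcd(18, 58) = 2, dividing through by 2 this holds exactly when 29 ∣ 9k, and as gcd(9, 29) = 1, exactly when 29 ∣ k.
The smallest positive such k is 29.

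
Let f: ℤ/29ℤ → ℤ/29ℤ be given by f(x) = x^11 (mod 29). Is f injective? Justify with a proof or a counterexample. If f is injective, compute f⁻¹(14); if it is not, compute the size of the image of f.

26

Since 29 is prime, the nonzero elements of ℤ/29ℤ form a cyclic group of order 28.
As gcd(11, 28) = 1, raising to the 11th power is a bijection on this group: if a^11 ≡ b^11 then (ab^{−1})^11 = 1, and the only element of order dividing gcd(11, 28) = 1 is 1, so a = b.
With f(0) = 0 this makes f injective on all of ℤ/29ℤ, hence bijective (finite equal-size domain and codomain). In particular f is injective.
Since f is injective, we find the preimage of 14. The inverse of x ↦ x^11 on (ℤ/29ℤ)^× is x ↦ x^23, because 11·23 = 253 = 9·28 + 1 ≡ 1 (mod 28) and x^{28} = 1 for x ≠ 0 (Fermat). So f⁻¹(14) = 14^23 mod 29.
Repeated squaring mod 29: 14^1 ≡ 14, 14^2 ≡ 14² = 196 ≡ 22, 14^4 ≡ 22² = 484 ≡ 20, 14^8 ≡ 20² = 400 ≡ 23, 14^16 ≡ 23² = 529 ≡ 7. Since 23 = 16 + 4 + 2 + 1, 14^23 ≡ 7·20·22·14: 7·20 = 140 ≡ 24, then 24·22 = 528 ≡ 6, then 6·14 = 84 ≡ 26. So 14^23 ≡ 26 (mod 29).
Hence f⁻¹(14) = 26.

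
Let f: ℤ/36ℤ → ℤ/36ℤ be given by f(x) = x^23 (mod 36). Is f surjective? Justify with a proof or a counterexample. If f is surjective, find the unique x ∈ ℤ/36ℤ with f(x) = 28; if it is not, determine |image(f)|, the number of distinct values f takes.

f(0) = 0^23 = 0.
f(6): Repeated squaring mod 36: 6^1 ≡ 6, 6^2 ≡ 6² = 36 ≡ 0, 6^4 ≡ 0² = 0, 6^8 ≡ 0² = 0, 6^16 ≡ 0² = 0. Since 23 = 16 + 4 + 2 + 1, 6^23 ≡ 0·0·0·6: 0·0 = 0, then 0·0 = 0, then 0·6 = 0. So 6^23 ≡ 0 (mod 36).
So f(0) = f(6) = 0 while 0 ≠ 6, so f is not injective.
A non-injective map from the 36-element set ℤ/36ℤ to itself takes at most 35 distinct values, so it cannot be surjective. Hence f is not surjective.
Since f is not surjective, we determine |image(f)|. Computing x^23 mod 36 for each x (by repeated squaring, reducing mod 36 at every step), the values f(0), f(1), …, f(35) are: 0, 1, 32, 27, 16, 29, 0, 31, 8, 9, 28, 23, 0, 25, 20, 27, 4, 17, 0, 19, 32, 9, 16, 11, 0, 13, 8, 27, 28, 5, 0, 7, 20, 9, 4, 35.
The distinct values are {0, 1, 4, 5, 7, 8, 9, 11, 13, 16, 17, 19, 20, 23, 25, 27, 28, 29, 31, 32, 35}; there are 21 of them.

21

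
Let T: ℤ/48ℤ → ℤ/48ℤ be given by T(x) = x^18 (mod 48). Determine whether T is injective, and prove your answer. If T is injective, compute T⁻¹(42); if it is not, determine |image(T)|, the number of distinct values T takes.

T(2): Repeated squaring mod 48: 2^1 ≡ 2, 2^2 ≡ 2² = 4, 2^4 ≡ 4² = 16, 2^8 ≡ 16² = 256 ≡ 16, 2^16 ≡ 16² = 256 ≡ 16. Since 18 = 16 + 2, 2^18 ≡ 16·4: 16·4 = 64 ≡ 16. So 2^18 ≡ 16 (mod 48).
T(4): Repeated squaring mod 48: 4^1 ≡ 4, 4^2 ≡ 4² = 16, 4^4 ≡ 16² = 256 ≡ 16, 4^8 ≡ 16² = 256 ≡ 16, 4^16 ≡ 16² = 256 ≡ 16. Since 18 = 16 + 2, 4^18 ≡ 16·16: 16·16 = 256 ≡ 16. So 4^18 ≡ 16 (mod 48).
So T(2) = T(4) = 16 while 2 ≠ 4, therefore T is not injective.
Since T is not injective, we determine |image(T)|. Computing x^18 mod 48 for each x (by repeated squaring, reducing mod 48 at every step), the values T(0), T(1), …, T(47) are: 0, 1, 16, 9, 16, 25, 0, 1, 16, 33, 16, 25, 0, 25, 16, 33, 16, 1, 0, 25, 16, 9, 16, 1, 0, 1, 16, 9, 16, 25, 0, 1, 16, 33, 16, 25, 0, 25, 16, 33, 16, 1, 0, 25, 16, 9, 16, 1.
The distinct values are {0, 1, 9, 16, 25, 33}; there are 6 of them.

6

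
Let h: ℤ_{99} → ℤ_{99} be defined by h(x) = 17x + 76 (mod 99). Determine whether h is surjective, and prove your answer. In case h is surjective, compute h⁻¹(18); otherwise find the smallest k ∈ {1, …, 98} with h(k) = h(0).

49

Since gcd(17, 99) = 1, 17 is invertible modulo 99. Euclid's algorithm: 99 = 5·17 + 14, 17 = 1·14 + 3, 14 = 4·3 + 2, 3 = 1·2 + 1; back-substituting gives 1 = 35·17 − 6·99, so 17⁻¹ ≡ 35 (mod 99).
For any y ∈ ℤ_{99}, x = 35(y − 76) mod 99 satisfies h(x) = 17·35(y − 76) + 76 ≡ y (since 17·35 ≡ 1 mod 99). So every y has a preimage.
Thus h is surjective.
Since h is surjective, we find h⁻¹(18): we need 17x ≡ 18 − 76 ≡ 41 (mod 99). Using 17⁻¹ = 35: x ≡ 35·41 = 1435 = 14·99 + 49, so x = 49.
Check: h(49) = 17·49 + 76 = 909 = 9·99 + 18 ≡ 18 (mod 99).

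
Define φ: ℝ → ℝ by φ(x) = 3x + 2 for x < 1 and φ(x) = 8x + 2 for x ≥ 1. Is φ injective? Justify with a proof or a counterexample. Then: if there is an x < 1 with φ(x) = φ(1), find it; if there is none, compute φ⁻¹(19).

17/8

Both pieces are strictly increasing (slopes 3 and 8), so each is injective on its own interval.
The left piece maps (−∞, 1) onto (−∞, 5); the right piece maps [1, ∞) onto [10, ∞).
These images are disjoint, so no value is attained by both pieces. Therefore φ is injective.
Because the two images are disjoint, no x < 1 has φ(x) = φ(1), so we compute φ⁻¹(19): 19 lies in [10, ∞), so solve 8x + 2 = 19: x = (19 − 2)/8 = 17/8.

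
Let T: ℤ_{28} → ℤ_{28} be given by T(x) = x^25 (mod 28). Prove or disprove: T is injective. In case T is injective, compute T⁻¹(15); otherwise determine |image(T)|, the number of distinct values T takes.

T(0) = 0^25 = 0.
T(14): Repeated squaring mod 28: 14^1 ≡ 14, 14^2 ≡ 14² = 196 ≡ 0, 14^4 ≡ 0² = 0, 14^8 ≡ 0² = 0, 14^16 ≡ 0² = 0. Since 25 = 16 + 8 + 1, 14^25 ≡ 0·0·14: 0·0 = 0, then 0·14 = 0. So 14^25 ≡ 0 (mod 28).
So T(0) = T(14) = 0 while 0 ≠ 14, hence T is not injective.
Since T is not injective, we determine |image(T)|. Computing x^25 mod 28 for each x (by repeated squaring, reducing mod 28 at every step), the values T(0), T(1), …, T(27) are: 0, 1, 16, 3, 4, 5, 20, 7, 8, 9, 24, 11, 12, 13, 0, 15, 16, 17, 4, 19, 20, 21, 8, 23, 24, 25, 12, 27.
The distinct values are {0, 1, 3, 4, 5, 7, 8, 9, 11, 12, 13, 15, 16, 17, 19, 20, 21, 23, 24, 25, 27}; there are 21 of them.

21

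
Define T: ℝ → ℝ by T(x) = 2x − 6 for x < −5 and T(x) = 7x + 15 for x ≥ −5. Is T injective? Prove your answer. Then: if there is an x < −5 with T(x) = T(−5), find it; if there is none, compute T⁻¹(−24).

Both pieces are strictly increasing (slopes 2 and 7), so each is injective on its own interval.
The left piece maps (−∞, −5) onto (−∞, −16); the right piece maps [−5, ∞) onto [−20, ∞).
These images overlap. In particular T(−5) = −20 (right piece), and solving 2x − 6 = −20 on the left piece gives x = −7 < −5.
So T(−7) = T(−5) with −7 ≠ −5, and T is not injective. This x = −7 is the requested value below −5.

-7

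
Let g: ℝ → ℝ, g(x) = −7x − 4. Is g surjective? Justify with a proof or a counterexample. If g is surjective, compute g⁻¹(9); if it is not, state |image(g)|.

For any y ∈ ℝ, x = (y + 4)/(−7) satisfies g(x) = y.
Therefore g is surjective.
Since g is surjective, we compute g⁻¹(9) = (9 + 4)/(−7) = −13/7.

-13/7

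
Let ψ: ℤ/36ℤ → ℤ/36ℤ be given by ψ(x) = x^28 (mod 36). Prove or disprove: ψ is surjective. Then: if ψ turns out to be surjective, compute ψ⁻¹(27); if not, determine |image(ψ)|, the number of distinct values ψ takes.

8

ψ(0) = 0^28 = 0.
ψ(6): Repeated squaring mod 36: 6^1 ≡ 6, 6^2 ≡ 6² = 36 ≡ 0, 6^4 ≡ 0² = 0, 6^8 ≡ 0² = 0, 6^16 ≡ 0² = 0. Since 28 = 16 + 8 + 4, 6^28 ≡ 0·0·0: 0·0 = 0, then 0·0 = 0. So 6^28 ≡ 0 (mod 36).
So ψ(0) = ψ(6) = 0 while 0 ≠ 6, hence ψ is not injective.
A non-injective map from the 36-element set ℤ/36ℤ to itself takes at most 35 distinct values, so it cannot be surjective. Hence ψ is not surjective.
Since ψ is not surjective, we determine |image(ψ)|. Computing x^28 mod 36 for each x (by repeated squaring, reducing mod 36 at every step), the values ψ(0), ψ(1), …, ψ(35) are: 0, 1, 16, 9, 4, 13, 0, 25, 28, 9, 28, 25, 0, 13, 4, 9, 16, 1, 0, 1, 16, 9, 4, 13, 0, 25, 28, 9, 28, 25, 0, 13, 4, 9, 16, 1.
The distinct values are {0, 1, 4, 9, 13, 16, 25, 28}; there are 8 of them.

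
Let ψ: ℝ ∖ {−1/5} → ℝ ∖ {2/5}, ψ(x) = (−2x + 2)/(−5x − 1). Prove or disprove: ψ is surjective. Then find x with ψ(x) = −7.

-5/37

For any y ≠ 2/5, solving y(−5x − 1) = −2x + 2 for x gives a well-defined x ≠ −1/5. So ψ is surjective.
Solving ψ(x) = −7: cross-multiplying gives −2x + 2 = −7(−5x − 1), which rearranges to −37x = 5, so x = −5/37.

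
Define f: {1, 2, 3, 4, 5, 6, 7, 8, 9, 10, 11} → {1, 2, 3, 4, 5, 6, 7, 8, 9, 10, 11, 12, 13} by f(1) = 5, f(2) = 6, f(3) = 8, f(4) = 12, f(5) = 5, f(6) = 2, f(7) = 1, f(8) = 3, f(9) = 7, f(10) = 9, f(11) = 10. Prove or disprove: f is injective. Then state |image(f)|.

f(1) = 5 = f(5) with 1 ≠ 5, so f is not injective.
The image of f is {1, 2, 3, 5, 6, 7, 8, 9, 10, 12}, which has 10 elements.

10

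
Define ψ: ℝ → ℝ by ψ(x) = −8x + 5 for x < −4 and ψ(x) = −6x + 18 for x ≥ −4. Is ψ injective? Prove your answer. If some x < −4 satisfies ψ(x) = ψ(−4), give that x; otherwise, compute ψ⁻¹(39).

Both pieces are strictly decreasing (slopes −8 and −6), so each is injective on its own interval.
The left piece maps (−∞, −4) onto (37, ∞); the right piece maps [−4, ∞) onto (−∞, 42].
These images overlap. In particular ψ(−4) = 42 (right piece), and solving −8x + 5 = 42 on the left piece gives x = −37/8 < −4.
So ψ(−37/8) = ψ(−4) with −37/8 ≠ −4, and ψ is not injective. This x = −37/8 is the requested value below −4.

-37/8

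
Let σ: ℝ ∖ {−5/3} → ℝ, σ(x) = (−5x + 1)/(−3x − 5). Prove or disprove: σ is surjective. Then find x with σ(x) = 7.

If σ(x) = 5/3, cross-multiplying gives −3(−5x + 1) = −5(−3x − 5), which simplifies to −3 = 25 — false.  So 5/3 has no preimage and σ is not surjective.
Solving σ(x) = 7: cross-multiplying gives −5x + 1 = 7(−3x − 5), which rearranges to 16x = −36, so x = −9/4.

-9/4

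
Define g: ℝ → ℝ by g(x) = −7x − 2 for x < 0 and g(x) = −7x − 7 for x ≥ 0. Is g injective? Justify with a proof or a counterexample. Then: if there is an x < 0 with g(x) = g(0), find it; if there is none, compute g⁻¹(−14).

1

Both pieces are strictly decreasing (slopes −7 and −7), so each is injective on its own interval.
The left piece maps (−∞, 0) onto (−2, ∞); the right piece maps [0, ∞) onto (−∞, −7].
These images are disjoint, so no value is attained by both pieces. Therefore g is injective.
Because the two images are disjoint, no x < 0 has g(x) = g(0), so we compute g⁻¹(−14): −14 lies in (−∞, −7], so solve −7x − 7 = −14: x = (−14 + 7)/(−7) = 1.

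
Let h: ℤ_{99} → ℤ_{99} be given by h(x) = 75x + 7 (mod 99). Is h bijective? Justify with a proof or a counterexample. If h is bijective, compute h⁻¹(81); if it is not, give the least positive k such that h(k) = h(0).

33

We have gcd(75, 99) = 3 > 1. Taking u = 0 and v = 33: h(0) = 7 and h(33) = 75·33 + 7 = 2482 ≡ 7 (mod 99).
So h(0) = h(33) while 0 ≠ 33, hence h is not injective, hence not bijective.
Since h is not bijective, we find the least positive k with h(k) = h(0): this means 75k ≡ 0 (mod 99), i.e. 99 ∣ 75k. Since gcd(75, 99) = 3, dividing through by 3 this holds exactly when 33 ∣ 25k, and as gcd(25, 33) = 1, exactly when 33 ∣ k.
The smallest positive such k is 33.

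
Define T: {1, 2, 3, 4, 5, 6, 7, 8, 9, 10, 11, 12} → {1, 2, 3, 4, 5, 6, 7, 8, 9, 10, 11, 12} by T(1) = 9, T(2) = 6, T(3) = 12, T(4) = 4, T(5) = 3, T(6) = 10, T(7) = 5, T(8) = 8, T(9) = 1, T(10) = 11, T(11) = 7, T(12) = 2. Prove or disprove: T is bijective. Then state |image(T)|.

The values 9, 6, 12, 4, 3, 10, 5, 8, 1, 11, 7, 2 are a permutation of {1, 2, 3, 4, 5, 6, 7, 8, 9, 10, 11, 12}: each element appears exactly once.
So T is injective and surjective, hence bijective.
The image of T is {1, 2, 3, 4, 5, 6, 7, 8, 9, 10, 11, 12}, which has 12 elements.

12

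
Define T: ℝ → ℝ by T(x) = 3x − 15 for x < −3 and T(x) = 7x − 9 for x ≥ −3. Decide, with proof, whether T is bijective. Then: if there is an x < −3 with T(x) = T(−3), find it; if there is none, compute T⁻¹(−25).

-5

Both pieces are strictly increasing (slopes 3 and 7), so each is injective on its own interval.
The left piece maps (−∞, −3) onto (−∞, −24); the right piece maps [−3, ∞) onto [−30, ∞).
These images overlap. In particular T(−3) = −30 (right piece), and solving 3x − 15 = −30 on the left piece gives x = −5 < −3.
So T(−5) = T(−3) with −5 ≠ −3, and T is not injective, hence not bijective. This x = −5 is the requested value below −3.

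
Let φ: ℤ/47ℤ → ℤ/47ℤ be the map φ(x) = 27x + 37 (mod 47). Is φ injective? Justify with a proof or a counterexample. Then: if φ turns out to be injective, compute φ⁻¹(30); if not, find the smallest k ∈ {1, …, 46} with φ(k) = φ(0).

45

By definition, φ is injective when φ(u) = φ(v) forces u = v.
If φ(u) = φ(v), then 27u ≡ 27v (mod 47). Because gcd(27, 47) = 1, we may cancel 27 to get u ≡ v (mod 47).
Therefore φ is injective.
We now compute 27⁻¹ mod 47 explicitly. Euclid's algorithm: 47 = 1·27 + 20, 27 = 1·20 + 7, 20 = 2·7 + 6, 7 = 1·6 + 1; back-substituting gives 1 = 7·27 − 4·47, so 27⁻¹ ≡ 7 (mod 47).
Since φ is injective, we compute φ⁻¹(30): solve 27x + 37 ≡ 30 (mod 47), i.e. 27x ≡ 40 (mod 47).
Multiplying by 27⁻¹ = 7 gives x ≡ 7·40 = 280 = 5·47 + 45 ≡ 45 (mod 47).
Check: φ(45) = 27·45 + 37 = 1252 = 26·47 + 30 ≡ 30 (mod 47).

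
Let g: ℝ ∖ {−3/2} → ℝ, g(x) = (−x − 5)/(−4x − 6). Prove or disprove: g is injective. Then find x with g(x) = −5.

-5/3

Suppose g(u) = g(v). Cross-multiplying: (−u − 5)(−4v − 6) = (−v − 5)(−4u − 6).
Expanding both sides and cancelling the symmetric terms leaves −14·(u − v) = 0. Since −14 ≠ 0, u = v. Hence g is injective.
Solving g(x) = −5: cross-multiplying gives −x − 5 = −5(−4x − 6), which rearranges to −21x = 35, so x = −5/3.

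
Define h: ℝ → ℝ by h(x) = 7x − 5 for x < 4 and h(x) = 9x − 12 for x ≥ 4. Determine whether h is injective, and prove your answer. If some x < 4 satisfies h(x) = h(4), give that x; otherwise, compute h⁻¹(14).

Both pieces are strictly increasing (slopes 7 and 9), so each is injective on its own interval.
The left piece maps (−∞, 4) onto (−∞, 23); the right piece maps [4, ∞) onto [24, ∞).
These images are disjoint, so no value is attained by both pieces. So h is injective.
Because the two images are disjoint, no x < 4 has h(x) = h(4), so we compute h⁻¹(14): 14 lies in (−∞, 23), so solve 7x − 5 = 14: x = (14 + 5)/7 = 19/7.

19/7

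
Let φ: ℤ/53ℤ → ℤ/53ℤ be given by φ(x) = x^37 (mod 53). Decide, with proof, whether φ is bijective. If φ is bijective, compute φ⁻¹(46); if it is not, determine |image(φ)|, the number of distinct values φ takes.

42

Since 53 is prime, the nonzero elements of ℤ/53ℤ form a cyclic group of order 52.
As gcd(37, 52) = 1, raising to the 37th power is a bijection on this group: if u^37 ≡ v^37 then (uv^{−1})^37 = 1, and the only element of order dividing gcd(37, 52) = 1 is 1, so u = v.
With φ(0) = 0 this makes φ injective on all of ℤ/53ℤ, hence bijective (finite equal-size domain and codomain). In particular φ is bijective.
Since φ is bijective, we find the preimage of 46. The inverse of x ↦ x^37 on (ℤ/53ℤ)^× is x ↦ x^45, because 37·45 = 1665 = 32·52 + 1 ≡ 1 (mod 52) and x^{52} = 1 for x ≠ 0 (Fermat). So φ⁻¹(46) = 46^45 mod 53.
Repeated squaring mod 53: 46^1 ≡ 46, 46^2 ≡ 46² = 2116 ≡ 49, 46^4 ≡ 49² = 2401 ≡ 16, 46^8 ≡ 16² = 256 ≡ 44, 46^16 ≡ 44² = 1936 ≡ 28, 46^32 ≡ 28² = 784 ≡ 42. Since 45 = 32 + 8 + 4 + 1, 46^45 ≡ 42·44·16·46: 42·44 = 1848 ≡ 46, then 46·16 = 736 ≡ 47, then 47·46 = 2162 ≡ 42. So 46^45 ≡ 42 (mod 53).
Hence φ⁻¹(46) = 42.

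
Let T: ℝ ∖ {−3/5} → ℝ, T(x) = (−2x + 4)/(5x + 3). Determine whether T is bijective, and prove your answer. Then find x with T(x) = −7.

-25/33

If T(x) = −2/5, cross-multiplying gives 5(−2x + 4) = −2(5x + 3), which simplifies to 20 = −6 — false.  So −2/5 has no preimage and T is not surjective.
Thus T is not bijective.
Solving T(x) = −7: cross-multiplying gives −2x + 4 = −7(5x + 3), which rearranges to 33x = −25, so x = −25/33.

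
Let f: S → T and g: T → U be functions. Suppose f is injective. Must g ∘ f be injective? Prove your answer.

not injective

No. Take S = T = U = {1, 2}, f = identity (injective), and g(x) = 1 for every x.
Then (g ∘ f)(1) = 1 = (g ∘ f)(2) with 1 ≠ 2, so g ∘ f is not injective.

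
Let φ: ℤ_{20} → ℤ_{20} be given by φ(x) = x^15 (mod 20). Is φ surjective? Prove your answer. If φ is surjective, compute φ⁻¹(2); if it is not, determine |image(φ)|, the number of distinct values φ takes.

φ(0) = 0^15 = 0.
φ(10): Repeated squaring mod 20: 10^1 ≡ 10, 10^2 ≡ 10² = 100 ≡ 0, 10^4 ≡ 0² = 0, 10^8 ≡ 0² = 0. Since 15 = 8 + 4 + 2 + 1, 10^15 ≡ 0·0·0·10: 0·0 = 0, then 0·0 = 0, then 0·10 = 0. So 10^15 ≡ 0 (mod 20).
So φ(0) = φ(10) = 0 while 0 ≠ 10, hence φ is not injective.
A non-injective map from the 20-element set ℤ_{20} to itself takes at most 19 distinct values, so it cannot be surjective. Hence φ is not surjective.
Since φ is not surjective, we determine |image(φ)|. Computing x^15 mod 20 for each x (by repeated squaring, reducing mod 20 at every step), the values φ(0), φ(1), …, φ(19) are: 0, 1, 8, 7, 4, 5, 16, 3, 12, 9, 0, 11, 8, 17, 4, 15, 16, 13, 12, 19.
The distinct values are {0, 1, 3, 4, 5, 7, 8, 9, 11, 12, 13, 15, 16, 17, 19}; there are 15 of them.

15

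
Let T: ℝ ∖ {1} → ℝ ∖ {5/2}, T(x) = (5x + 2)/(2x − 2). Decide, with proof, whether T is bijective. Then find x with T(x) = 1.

-4/3

Suppose T(u) = T(v). Cross-multiplying: (5u + 2)(2v − 2) = (5v + 2)(2u − 2).
Expanding both sides and cancelling the symmetric terms leaves −14·(u − v) = 0. Since −14 ≠ 0, u = v. Hence T is injective.
For any y ≠ 5/2, solving y(2x − 2) = 5x + 2 for x gives a well-defined x ≠ 1. So T is surjective.
Thus T is bijective.
Solving T(x) = 1: cross-multiplying gives 5x + 2 = 1(2x − 2), which rearranges to 3x = −4, so x = −4/3.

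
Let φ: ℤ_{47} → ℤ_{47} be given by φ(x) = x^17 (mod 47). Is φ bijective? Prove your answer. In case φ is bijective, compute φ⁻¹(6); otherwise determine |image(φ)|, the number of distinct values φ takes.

7

Since 47 is prime, the nonzero elements of ℤ_{47} form a cyclic group of order 46.
As gcd(17, 46) = 1, raising to the 17th power is a bijection on this group: if x_1^17 ≡ x_2^17 then (x_1x_2^{−1})^17 = 1, and the only element of order dividing gcd(17, 46) = 1 is 1, so x_1 = x_2.
With φ(0) = 0 this makes φ injective on all of ℤ_{47}, hence bijective (finite equal-size domain and codomain). In particular φ is bijective.
Since φ is bijective, we find the preimage of 6. The inverse of x ↦ x^17 on (ℤ_{47})^× is x ↦ x^19, because 17·19 = 323 = 7·46 + 1 ≡ 1 (mod 46) and x^{46} = 1 for x ≠ 0 (Fermat). So φ⁻¹(6) = 6^19 mod 47.
Repeated squaring mod 47: 6^1 ≡ 6, 6^2 ≡ 6² = 36, 6^4 ≡ 36² = 1296 ≡ 27, 6^8 ≡ 27² = 729 ≡ 24, 6^16 ≡ 24² = 576 ≡ 12. Since 19 = 16 + 2 + 1, 6^19 ≡ 12·36·6: 12·36 = 432 ≡ 9, then 9·6 = 54 ≡ 7. So 6^19 ≡ 7 (mod 47).
Hence φ⁻¹(6) = 7.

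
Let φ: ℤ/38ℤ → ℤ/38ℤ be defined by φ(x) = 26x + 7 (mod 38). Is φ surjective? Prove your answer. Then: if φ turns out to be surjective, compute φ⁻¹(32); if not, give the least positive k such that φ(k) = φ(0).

By definition, φ is surjective if every y in the codomain equals φ(x) for some x in the domain.
Since gcd(26, 38) = 2, we have 26x ≡ 0 (mod 2) for all x, so φ(x) ≡ 1 (mod 2).
But 0 ≢ 1 (mod 2), so 0 ∈ ℤ/38ℤ has no preimage. Therefore φ is not surjective.
Since φ is not surjective, we find the least positive k with φ(k) = φ(0): this means 26k ≡ 0 (mod 38), i.e. 38 ∣ 26k. Since gcd(26, 38) = 2, dividing through by 2 this holds exactly when 19 ∣ 13k, and as gcd(13, 19) = 1, exactly when 19 ∣ k.
The smallest positive such k is 19.

19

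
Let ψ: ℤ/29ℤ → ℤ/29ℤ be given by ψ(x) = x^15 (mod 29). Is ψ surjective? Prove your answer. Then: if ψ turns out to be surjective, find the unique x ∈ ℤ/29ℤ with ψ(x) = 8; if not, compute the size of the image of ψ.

Since 29 is prime, the nonzero elements of ℤ/29ℤ form a cyclic group of order 28.
As gcd(15, 28) = 1, raising to the 15th power is a bijection on this group: if u^15 ≡ v^15 then (uv^{−1})^15 = 1, and the only element of order dividing gcd(15, 28) = 1 is 1, so u = v.
With ψ(0) = 0 this makes ψ injective on all of ℤ/29ℤ, hence bijective (finite equal-size domain and codomain). In particular ψ is surjective.
Since ψ is surjective, we find the preimage of 8. The inverse of x ↦ x^15 on (ℤ/29ℤ)^× is x ↦ x^15, because 15·15 = 225 = 8·28 + 1 ≡ 1 (mod 28) and x^{28} = 1 for x ≠ 0 (Fermat). So ψ⁻¹(8) = 8^15 mod 29.
Repeated squaring mod 29: 8^1 ≡ 8, 8^2 ≡ 8² = 64 ≡ 6, 8^4 ≡ 6² = 36 ≡ 7, 8^8 ≡ 7² = 49 ≡ 20. Since 15 = 8 + 4 + 2 + 1, 8^15 ≡ 20·7·6·8: 20·7 = 140 ≡ 24, then 24·6 = 144 ≡ 28, then 28·8 = 224 ≡ 21. So 8^15 ≡ 21 (mod 29).
Hence ψ⁻¹(8) = 21.

21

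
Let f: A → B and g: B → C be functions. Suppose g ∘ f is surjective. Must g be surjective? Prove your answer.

Let c ∈ C. Since g ∘ f is surjective, some a ∈ A has g(f(a)) = c. Then b = f(a) ∈ B satisfies g(b) = c. So g is surjective.

surjective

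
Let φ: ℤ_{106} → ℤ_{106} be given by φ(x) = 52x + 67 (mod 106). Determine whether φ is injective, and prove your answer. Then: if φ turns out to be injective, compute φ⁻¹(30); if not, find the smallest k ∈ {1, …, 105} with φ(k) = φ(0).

53

We have gcd(52, 106) = 2 > 1. Taking x_1 = 0 and x_2 = 53: φ(0) = 67 and φ(53) = 52·53 + 67 = 2823 ≡ 67 (mod 106).
So φ(0) = φ(53) while 0 ≠ 53, hence φ is not injective.
Since φ is not injective, we find the least positive k with φ(k) = φ(0): this means 52k ≡ 0 (mod 106), i.e. 106 ∣ 52k. Since gcd(52, 106) = 2, dividing through by 2 this holds exactly when 53 ∣ 26k, and as gcd(26, 53) = 1, exactly when 53 ∣ k.
The smallest positive such k is 53.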